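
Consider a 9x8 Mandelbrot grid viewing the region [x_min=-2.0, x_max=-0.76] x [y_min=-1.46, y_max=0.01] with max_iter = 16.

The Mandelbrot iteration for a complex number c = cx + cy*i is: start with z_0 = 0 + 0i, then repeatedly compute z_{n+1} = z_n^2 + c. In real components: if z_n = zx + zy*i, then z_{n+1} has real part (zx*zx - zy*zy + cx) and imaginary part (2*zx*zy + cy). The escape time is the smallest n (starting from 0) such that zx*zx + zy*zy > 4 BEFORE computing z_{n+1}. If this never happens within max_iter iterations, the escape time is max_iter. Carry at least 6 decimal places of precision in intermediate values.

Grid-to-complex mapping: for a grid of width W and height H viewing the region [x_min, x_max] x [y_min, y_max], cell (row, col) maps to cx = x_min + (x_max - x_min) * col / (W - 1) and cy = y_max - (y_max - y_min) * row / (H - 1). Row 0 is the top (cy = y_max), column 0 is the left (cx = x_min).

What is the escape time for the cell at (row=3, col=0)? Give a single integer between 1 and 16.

z_0 = 0 + 0i, c = -2.0000 + -0.6200i
Iter 1: z = -2.0000 + -0.6200i, |z|^2 = 4.3844
Escaped at iteration 1

Answer: 1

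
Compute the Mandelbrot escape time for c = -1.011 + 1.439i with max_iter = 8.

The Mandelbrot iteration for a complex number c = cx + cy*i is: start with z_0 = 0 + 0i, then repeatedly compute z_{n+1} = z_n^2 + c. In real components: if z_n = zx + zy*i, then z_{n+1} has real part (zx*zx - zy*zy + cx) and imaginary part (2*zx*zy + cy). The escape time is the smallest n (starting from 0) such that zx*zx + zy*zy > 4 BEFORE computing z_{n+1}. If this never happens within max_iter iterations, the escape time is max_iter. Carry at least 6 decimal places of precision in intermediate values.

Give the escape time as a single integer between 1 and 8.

Answer: 2

Derivation:
z_0 = 0 + 0i, c = -1.0110 + 1.4390i
Iter 1: z = -1.0110 + 1.4390i, |z|^2 = 3.0928
Iter 2: z = -2.0596 + -1.4707i, |z|^2 = 6.4048
Escaped at iteration 2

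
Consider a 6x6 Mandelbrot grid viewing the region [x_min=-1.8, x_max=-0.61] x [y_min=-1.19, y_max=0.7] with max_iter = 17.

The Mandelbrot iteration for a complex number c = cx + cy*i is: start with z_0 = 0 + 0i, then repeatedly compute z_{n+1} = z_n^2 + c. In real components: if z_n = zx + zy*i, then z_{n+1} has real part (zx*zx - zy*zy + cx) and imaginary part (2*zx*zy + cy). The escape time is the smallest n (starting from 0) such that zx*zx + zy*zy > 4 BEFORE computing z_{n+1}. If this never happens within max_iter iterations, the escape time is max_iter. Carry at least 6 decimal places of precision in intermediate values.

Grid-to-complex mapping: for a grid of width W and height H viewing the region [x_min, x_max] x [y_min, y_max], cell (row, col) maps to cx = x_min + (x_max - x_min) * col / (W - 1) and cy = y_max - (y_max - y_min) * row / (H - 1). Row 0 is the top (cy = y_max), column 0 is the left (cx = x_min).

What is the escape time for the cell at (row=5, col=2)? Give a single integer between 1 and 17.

z_0 = 0 + 0i, c = -1.3240 + -1.1900i
Iter 1: z = -1.3240 + -1.1900i, |z|^2 = 3.1691
Iter 2: z = -0.9871 + 1.9611i, |z|^2 = 4.8204
Escaped at iteration 2

Answer: 2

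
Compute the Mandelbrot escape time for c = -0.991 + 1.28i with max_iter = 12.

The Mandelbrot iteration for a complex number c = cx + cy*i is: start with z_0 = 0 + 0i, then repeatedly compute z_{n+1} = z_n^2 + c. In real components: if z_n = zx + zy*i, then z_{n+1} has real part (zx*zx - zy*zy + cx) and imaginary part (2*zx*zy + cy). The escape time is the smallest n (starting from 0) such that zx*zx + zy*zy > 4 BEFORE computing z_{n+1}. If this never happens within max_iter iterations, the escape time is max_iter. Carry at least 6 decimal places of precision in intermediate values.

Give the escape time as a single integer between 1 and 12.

z_0 = 0 + 0i, c = -0.9910 + 1.2800i
Iter 1: z = -0.9910 + 1.2800i, |z|^2 = 2.6205
Iter 2: z = -1.6473 + -1.2570i, |z|^2 = 4.2936
Escaped at iteration 2

Answer: 2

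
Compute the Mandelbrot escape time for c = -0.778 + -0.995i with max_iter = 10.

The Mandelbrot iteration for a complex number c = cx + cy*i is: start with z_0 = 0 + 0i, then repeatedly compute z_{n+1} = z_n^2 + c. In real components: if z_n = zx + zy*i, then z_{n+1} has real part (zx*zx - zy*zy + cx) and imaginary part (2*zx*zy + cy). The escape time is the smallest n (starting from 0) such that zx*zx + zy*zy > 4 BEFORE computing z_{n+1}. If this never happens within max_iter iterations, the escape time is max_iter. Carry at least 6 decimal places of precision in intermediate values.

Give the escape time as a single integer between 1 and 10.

Answer: 3

Derivation:
z_0 = 0 + 0i, c = -0.7780 + -0.9950i
Iter 1: z = -0.7780 + -0.9950i, |z|^2 = 1.5953
Iter 2: z = -1.1627 + 0.5532i, |z|^2 = 1.6580
Iter 3: z = 0.2679 + -2.2815i, |z|^2 = 5.2770
Escaped at iteration 3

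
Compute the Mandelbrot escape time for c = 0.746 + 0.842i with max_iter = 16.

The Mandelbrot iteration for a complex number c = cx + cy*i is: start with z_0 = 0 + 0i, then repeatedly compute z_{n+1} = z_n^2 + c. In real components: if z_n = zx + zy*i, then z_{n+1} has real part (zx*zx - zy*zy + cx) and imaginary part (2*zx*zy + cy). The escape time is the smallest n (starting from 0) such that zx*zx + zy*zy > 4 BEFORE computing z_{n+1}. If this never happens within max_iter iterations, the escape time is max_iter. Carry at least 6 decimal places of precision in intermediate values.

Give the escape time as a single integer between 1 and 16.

Answer: 2

Derivation:
z_0 = 0 + 0i, c = 0.7460 + 0.8420i
Iter 1: z = 0.7460 + 0.8420i, |z|^2 = 1.2655
Iter 2: z = 0.5936 + 2.0983i, |z|^2 = 4.7550
Escaped at iteration 2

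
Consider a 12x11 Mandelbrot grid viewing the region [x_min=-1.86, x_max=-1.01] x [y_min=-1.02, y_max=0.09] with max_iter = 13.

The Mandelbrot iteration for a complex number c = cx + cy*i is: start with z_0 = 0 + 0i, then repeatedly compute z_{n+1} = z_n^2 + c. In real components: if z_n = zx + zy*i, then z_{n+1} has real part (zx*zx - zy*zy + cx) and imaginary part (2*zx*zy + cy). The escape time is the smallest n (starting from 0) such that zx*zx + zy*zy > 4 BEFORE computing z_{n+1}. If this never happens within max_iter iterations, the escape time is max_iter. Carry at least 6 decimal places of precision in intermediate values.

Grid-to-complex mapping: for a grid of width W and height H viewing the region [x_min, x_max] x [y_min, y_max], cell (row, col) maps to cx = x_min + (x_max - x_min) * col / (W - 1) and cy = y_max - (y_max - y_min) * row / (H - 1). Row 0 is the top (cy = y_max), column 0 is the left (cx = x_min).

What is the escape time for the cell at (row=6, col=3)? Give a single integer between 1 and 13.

Answer: 3

Derivation:
z_0 = 0 + 0i, c = -1.6282 + -0.5760i
Iter 1: z = -1.6282 + -0.5760i, |z|^2 = 2.9828
Iter 2: z = 0.6910 + 1.2997i, |z|^2 = 2.1666
Iter 3: z = -2.8398 + 1.2202i, |z|^2 = 9.5533
Escaped at iteration 3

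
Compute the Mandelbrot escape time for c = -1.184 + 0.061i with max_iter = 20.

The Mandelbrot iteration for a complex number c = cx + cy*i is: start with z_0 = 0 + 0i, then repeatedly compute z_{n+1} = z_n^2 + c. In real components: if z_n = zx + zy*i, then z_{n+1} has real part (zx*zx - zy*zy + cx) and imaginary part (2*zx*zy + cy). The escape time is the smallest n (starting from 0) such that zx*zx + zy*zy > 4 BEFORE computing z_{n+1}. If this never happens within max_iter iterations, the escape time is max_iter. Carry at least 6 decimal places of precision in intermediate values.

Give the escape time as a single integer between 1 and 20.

z_0 = 0 + 0i, c = -1.1840 + 0.0610i
Iter 1: z = -1.1840 + 0.0610i, |z|^2 = 1.4056
Iter 2: z = 0.2141 + -0.0834i, |z|^2 = 0.0528
Iter 3: z = -1.1451 + 0.0253i, |z|^2 = 1.3119
Iter 4: z = 0.1266 + 0.0031i, |z|^2 = 0.0160
Iter 5: z = -1.1680 + 0.0618i, |z|^2 = 1.3680
Iter 6: z = 0.1763 + -0.0834i, |z|^2 = 0.0380
Iter 7: z = -1.1599 + 0.0316i, |z|^2 = 1.3463
Iter 8: z = 0.1603 + -0.0123i, |z|^2 = 0.0258
Iter 9: z = -1.1585 + 0.0571i, |z|^2 = 1.3453
Iter 10: z = 0.1548 + -0.0712i, |z|^2 = 0.0290
Iter 11: z = -1.1651 + 0.0390i, |z|^2 = 1.3590
Iter 12: z = 0.1720 + -0.0298i, |z|^2 = 0.0305
Iter 13: z = -1.1553 + 0.0508i, |z|^2 = 1.3373
Iter 14: z = 0.1482 + -0.0563i, |z|^2 = 0.0251
Iter 15: z = -1.1652 + 0.0443i, |z|^2 = 1.3597
Iter 16: z = 0.1717 + -0.0423i, |z|^2 = 0.0313
Iter 17: z = -1.1563 + 0.0465i, |z|^2 = 1.3392
Iter 18: z = 0.1508 + -0.0465i, |z|^2 = 0.0249
Iter 19: z = -1.1634 + 0.0470i, |z|^2 = 1.3557

Answer: 20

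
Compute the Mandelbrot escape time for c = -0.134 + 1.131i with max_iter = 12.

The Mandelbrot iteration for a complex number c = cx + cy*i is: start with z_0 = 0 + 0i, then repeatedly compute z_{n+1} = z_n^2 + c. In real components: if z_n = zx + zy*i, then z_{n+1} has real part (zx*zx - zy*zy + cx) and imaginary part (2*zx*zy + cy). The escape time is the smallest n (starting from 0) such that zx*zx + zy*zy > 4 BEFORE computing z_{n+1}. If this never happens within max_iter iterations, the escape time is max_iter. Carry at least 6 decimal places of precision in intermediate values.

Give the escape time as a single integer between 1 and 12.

z_0 = 0 + 0i, c = -0.1340 + 1.1310i
Iter 1: z = -0.1340 + 1.1310i, |z|^2 = 1.2971
Iter 2: z = -1.3952 + 0.8279i, |z|^2 = 2.6320
Iter 3: z = 1.1272 + -1.1792i, |z|^2 = 2.6610
Iter 4: z = -0.2539 + -1.5273i, |z|^2 = 2.3970
Iter 5: z = -2.4021 + 1.9064i, |z|^2 = 9.4046
Escaped at iteration 5

Answer: 5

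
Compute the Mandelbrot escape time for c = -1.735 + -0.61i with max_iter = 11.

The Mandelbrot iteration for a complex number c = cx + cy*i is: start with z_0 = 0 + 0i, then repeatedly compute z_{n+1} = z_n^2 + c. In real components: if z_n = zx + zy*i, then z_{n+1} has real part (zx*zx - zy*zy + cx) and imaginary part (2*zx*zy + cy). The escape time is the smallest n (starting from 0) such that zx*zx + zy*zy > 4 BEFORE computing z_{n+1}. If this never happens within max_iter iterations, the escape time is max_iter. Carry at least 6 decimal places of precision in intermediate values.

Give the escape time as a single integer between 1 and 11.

Answer: 3

Derivation:
z_0 = 0 + 0i, c = -1.7350 + -0.6100i
Iter 1: z = -1.7350 + -0.6100i, |z|^2 = 3.3823
Iter 2: z = 0.9031 + 1.5067i, |z|^2 = 3.0858
Iter 3: z = -3.1895 + 2.1115i, |z|^2 = 14.6313
Escaped at iteration 3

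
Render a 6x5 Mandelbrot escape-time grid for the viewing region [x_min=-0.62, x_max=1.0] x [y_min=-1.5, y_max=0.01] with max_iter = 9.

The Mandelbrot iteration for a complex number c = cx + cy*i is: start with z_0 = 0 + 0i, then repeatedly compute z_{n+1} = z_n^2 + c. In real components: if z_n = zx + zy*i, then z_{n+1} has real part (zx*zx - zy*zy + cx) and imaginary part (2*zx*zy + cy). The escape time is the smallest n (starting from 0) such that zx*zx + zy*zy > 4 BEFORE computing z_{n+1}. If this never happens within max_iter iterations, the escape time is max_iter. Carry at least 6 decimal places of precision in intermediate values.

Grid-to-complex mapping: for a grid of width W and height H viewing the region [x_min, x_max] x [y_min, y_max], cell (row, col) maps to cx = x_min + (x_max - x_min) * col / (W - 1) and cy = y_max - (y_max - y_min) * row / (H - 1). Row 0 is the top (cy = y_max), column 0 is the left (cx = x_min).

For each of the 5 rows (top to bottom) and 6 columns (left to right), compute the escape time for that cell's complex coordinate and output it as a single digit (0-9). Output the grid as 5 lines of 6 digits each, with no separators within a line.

(row=0, col=0): c = -0.6200 + 0.0100i → escape time 9
(row=0, col=1): c = -0.2960 + 0.0100i → escape time 9
(row=0, col=2): c = 0.0280 + 0.0100i → escape time 9
(row=0, col=3): c = 0.3520 + 0.0100i → escape time 8
(row=0, col=4): c = 0.6760 + 0.0100i → escape time 4
(row=0, col=5): c = 1.0000 + 0.0100i → escape time 2
(row=1, col=0): c = -0.6200 + -0.3675i → escape time 9
(row=1, col=1): c = -0.2960 + -0.3675i → escape time 9
(row=1, col=2): c = 0.0280 + -0.3675i → escape time 9
(row=1, col=3): c = 0.3520 + -0.3675i → escape time 9
(row=1, col=4): c = 0.6760 + -0.3675i → escape time 3
(row=1, col=5): c = 1.0000 + -0.3675i → escape time 2
(row=2, col=0): c = -0.6200 + -0.7450i → escape time 5
(row=2, col=1): c = -0.2960 + -0.7450i → escape time 9
(row=2, col=2): c = 0.0280 + -0.7450i → escape time 9
(row=2, col=3): c = 0.3520 + -0.7450i → escape time 5
(row=2, col=4): c = 0.6760 + -0.7450i → escape time 3
(row=2, col=5): c = 1.0000 + -0.7450i → escape time 2
(row=3, col=0): c = -0.6200 + -1.1225i → escape time 3
(row=3, col=1): c = -0.2960 + -1.1225i → escape time 4
(row=3, col=2): c = 0.0280 + -1.1225i → escape time 4
(row=3, col=3): c = 0.3520 + -1.1225i → escape time 2
(row=3, col=4): c = 0.6760 + -1.1225i → escape time 2
(row=3, col=5): c = 1.0000 + -1.1225i → escape time 2
(row=4, col=0): c = -0.6200 + -1.5000i → escape time 2
(row=4, col=1): c = -0.2960 + -1.5000i → escape time 2
(row=4, col=2): c = 0.0280 + -1.5000i → escape time 2
(row=4, col=3): c = 0.3520 + -1.5000i → escape time 2
(row=4, col=4): c = 0.6760 + -1.5000i → escape time 2
(row=4, col=5): c = 1.0000 + -1.5000i → escape time 2

Answer: 999842
999932
599532
344222
222222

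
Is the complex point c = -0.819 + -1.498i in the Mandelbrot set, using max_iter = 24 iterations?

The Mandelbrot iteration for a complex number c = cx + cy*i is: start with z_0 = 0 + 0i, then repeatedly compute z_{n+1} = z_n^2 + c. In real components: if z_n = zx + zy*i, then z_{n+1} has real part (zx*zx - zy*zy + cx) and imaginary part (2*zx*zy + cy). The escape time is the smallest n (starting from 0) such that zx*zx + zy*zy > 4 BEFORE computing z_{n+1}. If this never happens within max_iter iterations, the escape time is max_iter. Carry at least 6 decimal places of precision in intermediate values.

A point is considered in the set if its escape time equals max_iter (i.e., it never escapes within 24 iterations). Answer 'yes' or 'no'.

Answer: no

Derivation:
z_0 = 0 + 0i, c = -0.8190 + -1.4980i
Iter 1: z = -0.8190 + -1.4980i, |z|^2 = 2.9148
Iter 2: z = -2.3922 + 0.9557i, |z|^2 = 6.6362
Escaped at iteration 2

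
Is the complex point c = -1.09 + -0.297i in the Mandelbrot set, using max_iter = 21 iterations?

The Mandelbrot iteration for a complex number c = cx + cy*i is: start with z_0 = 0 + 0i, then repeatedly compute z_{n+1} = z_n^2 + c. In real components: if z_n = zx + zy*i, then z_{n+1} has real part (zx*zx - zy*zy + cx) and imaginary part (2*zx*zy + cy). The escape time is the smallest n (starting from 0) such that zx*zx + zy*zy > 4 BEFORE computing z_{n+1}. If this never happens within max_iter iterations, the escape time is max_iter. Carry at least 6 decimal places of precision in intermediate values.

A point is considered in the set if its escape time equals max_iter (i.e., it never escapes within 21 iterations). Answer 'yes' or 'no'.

Answer: no

Derivation:
z_0 = 0 + 0i, c = -1.0900 + -0.2970i
Iter 1: z = -1.0900 + -0.2970i, |z|^2 = 1.2763
Iter 2: z = 0.0099 + 0.3505i, |z|^2 = 0.1229
Iter 3: z = -1.2127 + -0.2901i, |z|^2 = 1.5548
Iter 4: z = 0.2966 + 0.4065i, |z|^2 = 0.2532
Iter 5: z = -1.1673 + -0.0559i, |z|^2 = 1.3658
Iter 6: z = 0.2695 + -0.1666i, |z|^2 = 0.1004
Iter 7: z = -1.0451 + -0.3868i, |z|^2 = 1.2418
Iter 8: z = -0.1474 + 0.5115i, |z|^2 = 0.2833
Iter 9: z = -1.3299 + -0.4478i, |z|^2 = 1.9690
Iter 10: z = 0.4781 + 0.8939i, |z|^2 = 1.0277
Iter 11: z = -1.6606 + 0.5577i, |z|^2 = 3.0685
Iter 12: z = 1.3564 + -2.1493i, |z|^2 = 6.4592
Escaped at iteration 12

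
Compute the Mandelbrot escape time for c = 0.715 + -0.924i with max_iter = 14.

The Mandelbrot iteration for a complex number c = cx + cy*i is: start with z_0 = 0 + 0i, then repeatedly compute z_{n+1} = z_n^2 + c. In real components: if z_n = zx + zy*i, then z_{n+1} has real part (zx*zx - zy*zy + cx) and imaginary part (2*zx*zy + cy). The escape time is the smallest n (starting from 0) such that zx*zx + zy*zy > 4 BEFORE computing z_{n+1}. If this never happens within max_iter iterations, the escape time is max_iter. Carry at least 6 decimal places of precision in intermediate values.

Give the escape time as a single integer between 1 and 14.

z_0 = 0 + 0i, c = 0.7150 + -0.9240i
Iter 1: z = 0.7150 + -0.9240i, |z|^2 = 1.3650
Iter 2: z = 0.3724 + -2.2453i, |z|^2 = 5.1802
Escaped at iteration 2

Answer: 2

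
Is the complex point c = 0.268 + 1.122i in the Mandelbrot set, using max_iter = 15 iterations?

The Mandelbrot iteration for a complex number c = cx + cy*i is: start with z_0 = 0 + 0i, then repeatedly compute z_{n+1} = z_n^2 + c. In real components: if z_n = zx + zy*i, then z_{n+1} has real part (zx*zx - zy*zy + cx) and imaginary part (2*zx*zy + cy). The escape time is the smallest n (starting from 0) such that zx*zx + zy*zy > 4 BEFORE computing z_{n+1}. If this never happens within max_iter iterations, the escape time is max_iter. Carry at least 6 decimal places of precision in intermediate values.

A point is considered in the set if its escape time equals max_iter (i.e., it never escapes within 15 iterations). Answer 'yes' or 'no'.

z_0 = 0 + 0i, c = 0.2680 + 1.1220i
Iter 1: z = 0.2680 + 1.1220i, |z|^2 = 1.3307
Iter 2: z = -0.9191 + 1.7234i, |z|^2 = 3.8148
Iter 3: z = -1.8574 + -2.0458i, |z|^2 = 7.6353
Escaped at iteration 3

Answer: no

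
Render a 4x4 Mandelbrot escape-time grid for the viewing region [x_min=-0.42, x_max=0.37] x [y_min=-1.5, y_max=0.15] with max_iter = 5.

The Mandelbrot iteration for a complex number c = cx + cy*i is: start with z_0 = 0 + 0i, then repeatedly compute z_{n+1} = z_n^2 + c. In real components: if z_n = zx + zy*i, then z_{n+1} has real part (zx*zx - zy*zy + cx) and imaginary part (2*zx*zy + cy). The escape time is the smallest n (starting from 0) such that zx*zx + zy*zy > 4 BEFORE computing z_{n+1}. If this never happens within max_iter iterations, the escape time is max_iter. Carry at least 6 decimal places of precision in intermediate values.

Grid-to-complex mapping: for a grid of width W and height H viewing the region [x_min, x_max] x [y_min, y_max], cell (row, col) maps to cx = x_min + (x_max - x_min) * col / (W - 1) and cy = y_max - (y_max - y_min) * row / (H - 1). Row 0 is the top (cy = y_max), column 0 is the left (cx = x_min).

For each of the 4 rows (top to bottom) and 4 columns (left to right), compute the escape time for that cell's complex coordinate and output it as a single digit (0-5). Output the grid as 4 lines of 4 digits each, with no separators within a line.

(row=0, col=0): c = -0.4200 + 0.1500i → escape time 5
(row=0, col=1): c = -0.1567 + 0.1500i → escape time 5
(row=0, col=2): c = 0.1067 + 0.1500i → escape time 5
(row=0, col=3): c = 0.3700 + 0.1500i → escape time 5
(row=1, col=0): c = -0.4200 + -0.4000i → escape time 5
(row=1, col=1): c = -0.1567 + -0.4000i → escape time 5
(row=1, col=2): c = 0.1067 + -0.4000i → escape time 5
(row=1, col=3): c = 0.3700 + -0.4000i → escape time 5
(row=2, col=0): c = -0.4200 + -0.9500i → escape time 5
(row=2, col=1): c = -0.1567 + -0.9500i → escape time 5
(row=2, col=2): c = 0.1067 + -0.9500i → escape time 4
(row=2, col=3): c = 0.3700 + -0.9500i → escape time 3
(row=3, col=0): c = -0.4200 + -1.5000i → escape time 2
(row=3, col=1): c = -0.1567 + -1.5000i → escape time 2
(row=3, col=2): c = 0.1067 + -1.5000i → escape time 2
(row=3, col=3): c = 0.3700 + -1.5000i → escape time 2

Answer: 5555
5555
5543
2222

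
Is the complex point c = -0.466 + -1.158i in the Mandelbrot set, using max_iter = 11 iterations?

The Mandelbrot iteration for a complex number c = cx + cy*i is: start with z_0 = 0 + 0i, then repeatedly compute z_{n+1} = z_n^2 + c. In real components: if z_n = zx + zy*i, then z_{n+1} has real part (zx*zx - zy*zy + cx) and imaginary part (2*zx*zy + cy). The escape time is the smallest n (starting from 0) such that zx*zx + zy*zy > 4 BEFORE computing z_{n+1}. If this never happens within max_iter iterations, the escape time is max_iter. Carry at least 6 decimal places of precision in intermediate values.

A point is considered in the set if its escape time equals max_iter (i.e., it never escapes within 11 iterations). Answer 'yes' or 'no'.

z_0 = 0 + 0i, c = -0.4660 + -1.1580i
Iter 1: z = -0.4660 + -1.1580i, |z|^2 = 1.5581
Iter 2: z = -1.5898 + -0.0787i, |z|^2 = 2.5337
Iter 3: z = 2.0553 + -0.9076i, |z|^2 = 5.0480
Escaped at iteration 3

Answer: no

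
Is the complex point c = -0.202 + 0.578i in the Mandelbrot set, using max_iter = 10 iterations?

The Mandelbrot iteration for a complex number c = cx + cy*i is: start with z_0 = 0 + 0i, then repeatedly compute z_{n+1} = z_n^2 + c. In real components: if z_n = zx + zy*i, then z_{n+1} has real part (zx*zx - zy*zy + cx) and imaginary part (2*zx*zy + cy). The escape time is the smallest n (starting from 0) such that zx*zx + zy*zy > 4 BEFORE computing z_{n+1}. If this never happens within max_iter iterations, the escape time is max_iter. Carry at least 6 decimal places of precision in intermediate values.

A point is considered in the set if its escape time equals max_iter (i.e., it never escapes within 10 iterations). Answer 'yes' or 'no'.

Answer: yes

Derivation:
z_0 = 0 + 0i, c = -0.2020 + 0.5780i
Iter 1: z = -0.2020 + 0.5780i, |z|^2 = 0.3749
Iter 2: z = -0.4953 + 0.3445i, |z|^2 = 0.3640
Iter 3: z = -0.0754 + 0.2368i, |z|^2 = 0.0617
Iter 4: z = -0.2524 + 0.5423i, |z|^2 = 0.3578
Iter 5: z = -0.4324 + 0.3043i, |z|^2 = 0.2796
Iter 6: z = -0.1076 + 0.3149i, |z|^2 = 0.1107
Iter 7: z = -0.2896 + 0.5102i, |z|^2 = 0.3442
Iter 8: z = -0.3785 + 0.2825i, |z|^2 = 0.2231
Iter 9: z = -0.1386 + 0.3641i, |z|^2 = 0.1518
Did not escape in 10 iterations → in set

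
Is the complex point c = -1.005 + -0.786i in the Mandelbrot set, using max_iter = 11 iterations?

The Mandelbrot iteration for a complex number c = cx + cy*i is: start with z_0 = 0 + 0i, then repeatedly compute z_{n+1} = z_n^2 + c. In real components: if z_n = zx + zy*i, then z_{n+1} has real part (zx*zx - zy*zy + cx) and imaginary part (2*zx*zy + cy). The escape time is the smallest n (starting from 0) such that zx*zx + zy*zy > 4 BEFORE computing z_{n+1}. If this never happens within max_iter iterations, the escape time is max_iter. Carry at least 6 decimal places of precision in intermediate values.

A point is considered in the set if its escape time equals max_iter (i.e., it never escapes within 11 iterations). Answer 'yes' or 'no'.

Answer: no

Derivation:
z_0 = 0 + 0i, c = -1.0050 + -0.7860i
Iter 1: z = -1.0050 + -0.7860i, |z|^2 = 1.6278
Iter 2: z = -0.6128 + 0.7939i, |z|^2 = 1.0057
Iter 3: z = -1.2597 + -1.7589i, |z|^2 = 4.6807
Escaped at iteration 3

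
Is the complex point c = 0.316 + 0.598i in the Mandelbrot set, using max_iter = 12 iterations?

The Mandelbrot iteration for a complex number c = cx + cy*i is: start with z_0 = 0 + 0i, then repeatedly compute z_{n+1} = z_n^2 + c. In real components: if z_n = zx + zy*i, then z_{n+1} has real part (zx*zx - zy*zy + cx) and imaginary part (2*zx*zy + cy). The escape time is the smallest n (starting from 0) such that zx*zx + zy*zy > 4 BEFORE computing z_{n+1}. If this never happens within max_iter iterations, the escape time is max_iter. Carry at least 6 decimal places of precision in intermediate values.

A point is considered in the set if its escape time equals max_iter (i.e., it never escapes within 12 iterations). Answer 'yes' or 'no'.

Answer: yes

Derivation:
z_0 = 0 + 0i, c = 0.3160 + 0.5980i
Iter 1: z = 0.3160 + 0.5980i, |z|^2 = 0.4575
Iter 2: z = 0.0583 + 0.9759i, |z|^2 = 0.9558
Iter 3: z = -0.6331 + 0.7117i, |z|^2 = 0.9073
Iter 4: z = 0.2102 + -0.3031i, |z|^2 = 0.1361
Iter 5: z = 0.2683 + 0.4706i, |z|^2 = 0.2934
Iter 6: z = 0.1666 + 0.8505i, |z|^2 = 0.7512
Iter 7: z = -0.3797 + 0.8814i, |z|^2 = 0.9210
Iter 8: z = -0.3167 + -0.0712i, |z|^2 = 0.1054
Iter 9: z = 0.4112 + 0.6431i, |z|^2 = 0.5827
Iter 10: z = 0.0715 + 1.1269i, |z|^2 = 1.2750
Iter 11: z = -0.9488 + 0.7591i, |z|^2 = 1.4766
Did not escape in 12 iterations → in set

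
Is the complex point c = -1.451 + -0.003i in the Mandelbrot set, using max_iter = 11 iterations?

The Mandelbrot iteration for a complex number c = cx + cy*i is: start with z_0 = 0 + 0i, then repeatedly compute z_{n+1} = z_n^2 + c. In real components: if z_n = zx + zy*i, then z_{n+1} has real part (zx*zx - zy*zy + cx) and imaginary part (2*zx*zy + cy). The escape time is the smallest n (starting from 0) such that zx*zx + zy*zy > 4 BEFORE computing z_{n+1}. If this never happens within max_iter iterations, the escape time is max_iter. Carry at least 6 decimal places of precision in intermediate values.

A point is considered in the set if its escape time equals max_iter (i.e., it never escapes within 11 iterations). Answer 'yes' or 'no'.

Answer: yes

Derivation:
z_0 = 0 + 0i, c = -1.4510 + -0.0030i
Iter 1: z = -1.4510 + -0.0030i, |z|^2 = 2.1054
Iter 2: z = 0.6544 + 0.0057i, |z|^2 = 0.4283
Iter 3: z = -1.0228 + 0.0045i, |z|^2 = 1.0461
Iter 4: z = -0.4049 + -0.0121i, |z|^2 = 0.1641
Iter 5: z = -1.2872 + 0.0068i, |z|^2 = 1.6570
Iter 6: z = 0.2059 + -0.0206i, |z|^2 = 0.0428
Iter 7: z = -1.4090 + -0.0115i, |z|^2 = 1.9855
Iter 8: z = 0.5343 + 0.0293i, |z|^2 = 0.2863
Iter 9: z = -1.1664 + 0.0283i, |z|^2 = 1.3613
Iter 10: z = -0.0913 + -0.0691i, |z|^2 = 0.0131
Did not escape in 11 iterations → in set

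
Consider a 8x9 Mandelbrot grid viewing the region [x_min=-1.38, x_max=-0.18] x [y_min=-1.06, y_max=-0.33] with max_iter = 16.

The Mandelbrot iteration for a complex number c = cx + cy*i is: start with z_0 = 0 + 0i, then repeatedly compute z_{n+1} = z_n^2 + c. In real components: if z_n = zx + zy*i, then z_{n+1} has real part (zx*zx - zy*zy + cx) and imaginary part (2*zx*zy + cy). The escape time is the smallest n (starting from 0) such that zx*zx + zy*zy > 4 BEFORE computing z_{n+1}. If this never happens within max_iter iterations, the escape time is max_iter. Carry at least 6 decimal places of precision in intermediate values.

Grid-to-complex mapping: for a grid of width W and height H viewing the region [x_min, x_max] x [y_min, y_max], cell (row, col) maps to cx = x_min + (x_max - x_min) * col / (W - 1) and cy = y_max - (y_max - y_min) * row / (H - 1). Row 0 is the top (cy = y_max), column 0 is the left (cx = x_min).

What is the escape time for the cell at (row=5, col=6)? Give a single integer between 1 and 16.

Answer: 7

Derivation:
z_0 = 0 + 0i, c = -0.3514 + -0.7863i
Iter 1: z = -0.3514 + -0.7863i, |z|^2 = 0.7417
Iter 2: z = -0.8461 + -0.2336i, |z|^2 = 0.7705
Iter 3: z = 0.3099 + -0.3909i, |z|^2 = 0.2488
Iter 4: z = -0.4082 + -1.0285i, |z|^2 = 1.2245
Iter 5: z = -1.2427 + 0.0534i, |z|^2 = 1.5471
Iter 6: z = 1.1900 + -0.9190i, |z|^2 = 2.2606
Iter 7: z = 0.2200 + -2.9735i, |z|^2 = 8.8899
Escaped at iteration 7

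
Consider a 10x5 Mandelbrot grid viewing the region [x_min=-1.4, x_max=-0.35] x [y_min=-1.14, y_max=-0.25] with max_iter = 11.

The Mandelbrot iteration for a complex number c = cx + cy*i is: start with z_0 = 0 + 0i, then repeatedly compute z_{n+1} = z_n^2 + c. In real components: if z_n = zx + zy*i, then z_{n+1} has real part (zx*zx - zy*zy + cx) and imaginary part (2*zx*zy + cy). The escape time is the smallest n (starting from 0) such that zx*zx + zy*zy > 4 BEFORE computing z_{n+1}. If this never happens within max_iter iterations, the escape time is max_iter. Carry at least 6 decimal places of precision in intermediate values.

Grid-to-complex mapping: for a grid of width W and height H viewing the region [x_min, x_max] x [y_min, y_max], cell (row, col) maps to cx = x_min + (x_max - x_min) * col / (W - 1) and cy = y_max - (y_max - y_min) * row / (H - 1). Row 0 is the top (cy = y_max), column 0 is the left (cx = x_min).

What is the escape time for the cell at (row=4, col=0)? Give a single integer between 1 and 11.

Answer: 2

Derivation:
z_0 = 0 + 0i, c = -1.4000 + -1.1400i
Iter 1: z = -1.4000 + -1.1400i, |z|^2 = 3.2596
Iter 2: z = -0.7396 + 2.0520i, |z|^2 = 4.7577
Escaped at iteration 2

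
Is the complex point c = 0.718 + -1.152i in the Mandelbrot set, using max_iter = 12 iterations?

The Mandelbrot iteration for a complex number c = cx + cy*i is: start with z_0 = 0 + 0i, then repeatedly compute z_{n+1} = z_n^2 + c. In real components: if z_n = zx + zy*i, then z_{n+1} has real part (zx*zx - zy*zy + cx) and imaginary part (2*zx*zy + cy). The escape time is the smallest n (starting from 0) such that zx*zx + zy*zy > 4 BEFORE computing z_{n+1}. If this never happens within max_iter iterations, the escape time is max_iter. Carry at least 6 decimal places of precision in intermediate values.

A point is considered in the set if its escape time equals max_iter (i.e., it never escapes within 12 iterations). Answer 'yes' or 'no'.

Answer: no

Derivation:
z_0 = 0 + 0i, c = 0.7180 + -1.1520i
Iter 1: z = 0.7180 + -1.1520i, |z|^2 = 1.8426
Iter 2: z = -0.0936 + -2.8063i, |z|^2 = 7.8839
Escaped at iteration 2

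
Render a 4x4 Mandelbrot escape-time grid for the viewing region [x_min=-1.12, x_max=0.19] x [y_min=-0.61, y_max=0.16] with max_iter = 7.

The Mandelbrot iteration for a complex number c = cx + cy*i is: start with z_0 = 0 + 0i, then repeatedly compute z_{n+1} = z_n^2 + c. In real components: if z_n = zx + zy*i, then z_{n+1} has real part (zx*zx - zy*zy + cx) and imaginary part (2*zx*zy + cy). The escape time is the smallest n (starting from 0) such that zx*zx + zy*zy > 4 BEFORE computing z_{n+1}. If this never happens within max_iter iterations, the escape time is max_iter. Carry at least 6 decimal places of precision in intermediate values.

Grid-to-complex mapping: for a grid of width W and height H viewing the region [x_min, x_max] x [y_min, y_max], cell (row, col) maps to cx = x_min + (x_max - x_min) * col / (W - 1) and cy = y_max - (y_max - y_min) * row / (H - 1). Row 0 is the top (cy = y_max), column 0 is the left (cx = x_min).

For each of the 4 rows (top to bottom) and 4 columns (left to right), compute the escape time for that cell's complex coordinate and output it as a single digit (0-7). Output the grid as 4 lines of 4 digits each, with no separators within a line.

Answer: 7777
7777
7777
4677

Derivation:
(row=0, col=0): c = -1.1200 + 0.1600i → escape time 7
(row=0, col=1): c = -0.6833 + 0.1600i → escape time 7
(row=0, col=2): c = -0.2467 + 0.1600i → escape time 7
(row=0, col=3): c = 0.1900 + 0.1600i → escape time 7
(row=1, col=0): c = -1.1200 + -0.0967i → escape time 7
(row=1, col=1): c = -0.6833 + -0.0967i → escape time 7
(row=1, col=2): c = -0.2467 + -0.0967i → escape time 7
(row=1, col=3): c = 0.1900 + -0.0967i → escape time 7
(row=2, col=0): c = -1.1200 + -0.3533i → escape time 7
(row=2, col=1): c = -0.6833 + -0.3533i → escape time 7
(row=2, col=2): c = -0.2467 + -0.3533i → escape time 7
(row=2, col=3): c = 0.1900 + -0.3533i → escape time 7
(row=3, col=0): c = -1.1200 + -0.6100i → escape time 4
(row=3, col=1): c = -0.6833 + -0.6100i → escape time 6
(row=3, col=2): c = -0.2467 + -0.6100i → escape time 7
(row=3, col=3): c = 0.1900 + -0.6100i → escape time 7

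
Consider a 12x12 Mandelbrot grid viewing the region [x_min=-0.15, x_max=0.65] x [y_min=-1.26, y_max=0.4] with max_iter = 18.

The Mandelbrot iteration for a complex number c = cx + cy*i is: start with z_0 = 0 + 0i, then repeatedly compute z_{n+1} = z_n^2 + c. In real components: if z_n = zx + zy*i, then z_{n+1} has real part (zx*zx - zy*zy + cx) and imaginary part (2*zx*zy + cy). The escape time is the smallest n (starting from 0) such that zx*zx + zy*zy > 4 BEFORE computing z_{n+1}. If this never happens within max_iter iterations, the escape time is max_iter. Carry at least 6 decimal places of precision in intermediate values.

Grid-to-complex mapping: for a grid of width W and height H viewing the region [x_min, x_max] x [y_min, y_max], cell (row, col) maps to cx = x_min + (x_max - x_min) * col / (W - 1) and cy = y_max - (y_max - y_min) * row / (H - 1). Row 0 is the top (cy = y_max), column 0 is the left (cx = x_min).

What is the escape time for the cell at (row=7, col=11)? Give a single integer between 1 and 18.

z_0 = 0 + 0i, c = 0.6500 + -0.6564i
Iter 1: z = 0.6500 + -0.6564i, |z|^2 = 0.8533
Iter 2: z = 0.6417 + -1.5096i, |z|^2 = 2.6908
Iter 3: z = -1.2172 + -2.5938i, |z|^2 = 8.2094
Escaped at iteration 3

Answer: 3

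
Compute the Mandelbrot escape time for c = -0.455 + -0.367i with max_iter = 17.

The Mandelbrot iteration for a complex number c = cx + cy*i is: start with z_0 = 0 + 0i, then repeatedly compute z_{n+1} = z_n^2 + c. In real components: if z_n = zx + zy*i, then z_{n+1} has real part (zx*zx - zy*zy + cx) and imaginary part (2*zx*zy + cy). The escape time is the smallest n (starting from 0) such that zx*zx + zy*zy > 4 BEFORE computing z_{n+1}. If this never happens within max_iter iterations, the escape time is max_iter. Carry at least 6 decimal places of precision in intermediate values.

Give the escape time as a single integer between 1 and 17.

z_0 = 0 + 0i, c = -0.4550 + -0.3670i
Iter 1: z = -0.4550 + -0.3670i, |z|^2 = 0.3417
Iter 2: z = -0.3827 + -0.0330i, |z|^2 = 0.1475
Iter 3: z = -0.3097 + -0.3417i, |z|^2 = 0.2127
Iter 4: z = -0.4759 + -0.1554i, |z|^2 = 0.2506
Iter 5: z = -0.2527 + -0.2191i, |z|^2 = 0.1119
Iter 6: z = -0.4392 + -0.2563i, |z|^2 = 0.2585
Iter 7: z = -0.3278 + -0.1419i, |z|^2 = 0.1276
Iter 8: z = -0.3677 + -0.2740i, |z|^2 = 0.2102
Iter 9: z = -0.3949 + -0.1655i, |z|^2 = 0.1833
Iter 10: z = -0.3265 + -0.2363i, |z|^2 = 0.1624
Iter 11: z = -0.4042 + -0.2127i, |z|^2 = 0.2087
Iter 12: z = -0.3368 + -0.1950i, |z|^2 = 0.1515
Iter 13: z = -0.3796 + -0.2356i, |z|^2 = 0.1996
Iter 14: z = -0.3664 + -0.1881i, |z|^2 = 0.1697
Iter 15: z = -0.3561 + -0.2291i, |z|^2 = 0.1793
Iter 16: z = -0.3807 + -0.2038i, |z|^2 = 0.1865

Answer: 17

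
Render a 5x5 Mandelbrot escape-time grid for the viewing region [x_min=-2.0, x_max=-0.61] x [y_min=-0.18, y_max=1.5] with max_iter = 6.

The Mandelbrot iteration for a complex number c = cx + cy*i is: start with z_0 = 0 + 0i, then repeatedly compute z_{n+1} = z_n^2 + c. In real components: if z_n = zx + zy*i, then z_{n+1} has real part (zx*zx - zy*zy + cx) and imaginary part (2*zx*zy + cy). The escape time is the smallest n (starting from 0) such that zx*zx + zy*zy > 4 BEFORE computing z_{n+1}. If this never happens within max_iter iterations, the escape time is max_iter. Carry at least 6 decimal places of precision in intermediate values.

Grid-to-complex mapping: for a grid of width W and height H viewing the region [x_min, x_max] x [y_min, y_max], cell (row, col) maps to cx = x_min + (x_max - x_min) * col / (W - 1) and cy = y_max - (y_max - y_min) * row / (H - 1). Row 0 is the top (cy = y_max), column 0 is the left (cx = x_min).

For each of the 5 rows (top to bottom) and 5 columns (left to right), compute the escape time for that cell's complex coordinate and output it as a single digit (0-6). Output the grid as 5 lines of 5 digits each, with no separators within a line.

Answer: 11222
12333
13346
14666
15666

Derivation:
(row=0, col=0): c = -2.0000 + 1.5000i → escape time 1
(row=0, col=1): c = -1.6525 + 1.5000i → escape time 1
(row=0, col=2): c = -1.3050 + 1.5000i → escape time 2
(row=0, col=3): c = -0.9575 + 1.5000i → escape time 2
(row=0, col=4): c = -0.6100 + 1.5000i → escape time 2
(row=1, col=0): c = -2.0000 + 1.0800i → escape time 1
(row=1, col=1): c = -1.6525 + 1.0800i → escape time 2
(row=1, col=2): c = -1.3050 + 1.0800i → escape time 3
(row=1, col=3): c = -0.9575 + 1.0800i → escape time 3
(row=1, col=4): c = -0.6100 + 1.0800i → escape time 3
(row=2, col=0): c = -2.0000 + 0.6600i → escape time 1
(row=2, col=1): c = -1.6525 + 0.6600i → escape time 3
(row=2, col=2): c = -1.3050 + 0.6600i → escape time 3
(row=2, col=3): c = -0.9575 + 0.6600i → escape time 4
(row=2, col=4): c = -0.6100 + 0.6600i → escape time 6
(row=3, col=0): c = -2.0000 + 0.2400i → escape time 1
(row=3, col=1): c = -1.6525 + 0.2400i → escape time 4
(row=3, col=2): c = -1.3050 + 0.2400i → escape time 6
(row=3, col=3): c = -0.9575 + 0.2400i → escape time 6
(row=3, col=4): c = -0.6100 + 0.2400i → escape time 6
(row=4, col=0): c = -2.0000 + -0.1800i → escape time 1
(row=4, col=1): c = -1.6525 + -0.1800i → escape time 5
(row=4, col=2): c = -1.3050 + -0.1800i → escape time 6
(row=4, col=3): c = -0.9575 + -0.1800i → escape time 6
(row=4, col=4): c = -0.6100 + -0.1800i → escape time 6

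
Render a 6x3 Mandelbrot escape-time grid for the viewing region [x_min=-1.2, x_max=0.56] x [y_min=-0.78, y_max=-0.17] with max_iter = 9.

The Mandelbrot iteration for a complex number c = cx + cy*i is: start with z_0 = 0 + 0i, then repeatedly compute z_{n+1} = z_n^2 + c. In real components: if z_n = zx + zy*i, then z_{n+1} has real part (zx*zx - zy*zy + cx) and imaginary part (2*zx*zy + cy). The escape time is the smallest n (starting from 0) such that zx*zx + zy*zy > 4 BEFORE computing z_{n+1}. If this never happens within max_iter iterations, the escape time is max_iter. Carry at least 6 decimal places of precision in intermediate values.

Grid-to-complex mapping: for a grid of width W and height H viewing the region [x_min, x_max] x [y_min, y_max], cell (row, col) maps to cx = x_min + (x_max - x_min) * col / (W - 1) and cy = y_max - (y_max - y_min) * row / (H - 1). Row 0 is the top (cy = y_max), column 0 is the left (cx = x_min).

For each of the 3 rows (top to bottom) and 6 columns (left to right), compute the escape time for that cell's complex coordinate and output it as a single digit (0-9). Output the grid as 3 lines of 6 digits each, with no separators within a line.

(row=0, col=0): c = -1.2000 + -0.1700i → escape time 9
(row=0, col=1): c = -0.8480 + -0.1700i → escape time 9
(row=0, col=2): c = -0.4960 + -0.1700i → escape time 9
(row=0, col=3): c = -0.1440 + -0.1700i → escape time 9
(row=0, col=4): c = 0.2080 + -0.1700i → escape time 9
(row=0, col=5): c = 0.5600 + -0.1700i → escape time 4
(row=1, col=0): c = -1.2000 + -0.4750i → escape time 5
(row=1, col=1): c = -0.8480 + -0.4750i → escape time 6
(row=1, col=2): c = -0.4960 + -0.4750i → escape time 9
(row=1, col=3): c = -0.1440 + -0.4750i → escape time 9
(row=1, col=4): c = 0.2080 + -0.4750i → escape time 9
(row=1, col=5): c = 0.5600 + -0.4750i → escape time 4
(row=2, col=0): c = -1.2000 + -0.7800i → escape time 3
(row=2, col=1): c = -0.8480 + -0.7800i → escape time 4
(row=2, col=2): c = -0.4960 + -0.7800i → escape time 6
(row=2, col=3): c = -0.1440 + -0.7800i → escape time 9
(row=2, col=4): c = 0.2080 + -0.7800i → escape time 5
(row=2, col=5): c = 0.5600 + -0.7800i → escape time 3

Answer: 999994
569994
346953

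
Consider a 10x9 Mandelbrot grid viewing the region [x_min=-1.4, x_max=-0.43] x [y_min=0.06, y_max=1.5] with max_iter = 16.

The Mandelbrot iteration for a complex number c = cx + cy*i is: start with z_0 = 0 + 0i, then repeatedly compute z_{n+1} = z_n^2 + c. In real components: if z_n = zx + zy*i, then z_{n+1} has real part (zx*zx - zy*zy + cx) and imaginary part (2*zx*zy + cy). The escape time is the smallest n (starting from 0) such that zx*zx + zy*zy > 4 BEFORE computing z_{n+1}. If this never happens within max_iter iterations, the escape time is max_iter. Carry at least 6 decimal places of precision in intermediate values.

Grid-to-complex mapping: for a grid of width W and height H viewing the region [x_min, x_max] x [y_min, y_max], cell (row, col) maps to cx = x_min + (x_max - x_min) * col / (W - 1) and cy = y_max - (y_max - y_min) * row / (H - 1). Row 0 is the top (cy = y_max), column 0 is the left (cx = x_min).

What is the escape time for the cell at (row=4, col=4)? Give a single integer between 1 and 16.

Answer: 3

Derivation:
z_0 = 0 + 0i, c = -0.9689 + 0.7800i
Iter 1: z = -0.9689 + 0.7800i, |z|^2 = 1.5471
Iter 2: z = -0.6385 + -0.7315i, |z|^2 = 0.9428
Iter 3: z = -1.0962 + 1.7141i, |z|^2 = 4.1399
Escaped at iteration 3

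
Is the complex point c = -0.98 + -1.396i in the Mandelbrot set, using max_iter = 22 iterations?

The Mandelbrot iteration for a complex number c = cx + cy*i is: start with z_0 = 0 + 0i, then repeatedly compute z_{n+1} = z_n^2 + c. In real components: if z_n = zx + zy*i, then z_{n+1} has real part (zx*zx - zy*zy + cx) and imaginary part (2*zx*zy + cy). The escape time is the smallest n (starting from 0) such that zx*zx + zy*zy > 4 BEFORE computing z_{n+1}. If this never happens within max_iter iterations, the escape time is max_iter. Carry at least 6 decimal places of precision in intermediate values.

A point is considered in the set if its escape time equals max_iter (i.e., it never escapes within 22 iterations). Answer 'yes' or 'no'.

Answer: no

Derivation:
z_0 = 0 + 0i, c = -0.9800 + -1.3960i
Iter 1: z = -0.9800 + -1.3960i, |z|^2 = 2.9092
Iter 2: z = -1.9684 + 1.3402i, |z|^2 = 5.6707
Escaped at iteration 2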